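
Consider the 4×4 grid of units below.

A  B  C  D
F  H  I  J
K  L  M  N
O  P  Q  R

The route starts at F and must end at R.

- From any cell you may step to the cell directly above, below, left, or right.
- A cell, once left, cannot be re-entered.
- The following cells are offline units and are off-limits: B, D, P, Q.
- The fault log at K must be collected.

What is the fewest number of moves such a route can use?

Any route passes through K somewhere between F and R. Summing Manhattan distances along the two legs (F → K → R) gives a lower bound of 1 + 4 = 5 moves.
A route of 5 moves achieves this: F → K → L → M → N → R.
Since 5 matches the lower bound, it is optimal.

5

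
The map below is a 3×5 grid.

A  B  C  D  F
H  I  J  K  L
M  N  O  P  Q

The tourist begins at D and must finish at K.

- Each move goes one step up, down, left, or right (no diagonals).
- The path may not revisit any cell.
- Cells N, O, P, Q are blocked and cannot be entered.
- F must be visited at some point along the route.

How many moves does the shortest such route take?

Any route passes through F somewhere between D and K. Summing Manhattan distances along the two legs (D → F → K) gives a lower bound of 1 + 2 = 3 moves.
A route of 3 moves achieves this: D → F → L → K.
Since 3 matches the lower bound, it is optimal.

3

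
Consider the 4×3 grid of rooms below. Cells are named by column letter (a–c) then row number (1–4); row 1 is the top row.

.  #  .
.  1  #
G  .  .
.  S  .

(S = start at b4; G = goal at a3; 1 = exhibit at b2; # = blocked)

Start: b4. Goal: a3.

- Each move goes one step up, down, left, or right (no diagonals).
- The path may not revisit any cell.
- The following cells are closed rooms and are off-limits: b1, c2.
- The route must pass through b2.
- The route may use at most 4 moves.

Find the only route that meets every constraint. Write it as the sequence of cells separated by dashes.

b4 - b3 - b2 - a2 - a3

The 4-move cap with required stops at b2 leaves no slack for detours.
Route from b4: up 2 to b2, left 1 to a2, down 1 to a3 — 4 moves in all.
Check: all required cells visited; 4 ≤ 4 moves.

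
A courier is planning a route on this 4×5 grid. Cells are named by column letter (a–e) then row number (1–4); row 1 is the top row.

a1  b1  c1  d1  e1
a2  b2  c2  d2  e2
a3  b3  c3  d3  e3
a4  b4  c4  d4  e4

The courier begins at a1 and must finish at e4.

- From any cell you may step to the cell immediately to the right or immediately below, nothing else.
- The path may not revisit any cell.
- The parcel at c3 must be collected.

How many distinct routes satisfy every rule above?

18

A right/down-only route from a1 to e4 makes exactly 3 down-moves and 4 right-moves in some order.
With no other constraints that would be C(7,3) = 35 routes.
Split at c3 and multiply the segment counts: a1→c3: 6; c3→e4: 3; product = 18.
That gives 18 routes.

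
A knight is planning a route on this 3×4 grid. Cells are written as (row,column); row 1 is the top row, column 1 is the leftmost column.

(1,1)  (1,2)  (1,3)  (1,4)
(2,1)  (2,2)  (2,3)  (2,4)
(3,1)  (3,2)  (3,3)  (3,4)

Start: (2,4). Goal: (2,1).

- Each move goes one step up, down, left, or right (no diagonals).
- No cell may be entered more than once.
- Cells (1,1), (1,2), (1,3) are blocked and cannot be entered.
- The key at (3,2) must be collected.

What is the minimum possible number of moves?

5

Any route passes through (3,2) somewhere between (2,4) and (2,1). Summing Manhattan distances along the two legs ((2,4) → (3,2) → (2,1)) gives a lower bound of 3 + 2 = 5 moves.
A route of 5 moves achieves this: (2,4) → (3,4) → (3,3) → (3,2) → (2,2) → (2,1).
Since 5 matches the lower bound, it is optimal.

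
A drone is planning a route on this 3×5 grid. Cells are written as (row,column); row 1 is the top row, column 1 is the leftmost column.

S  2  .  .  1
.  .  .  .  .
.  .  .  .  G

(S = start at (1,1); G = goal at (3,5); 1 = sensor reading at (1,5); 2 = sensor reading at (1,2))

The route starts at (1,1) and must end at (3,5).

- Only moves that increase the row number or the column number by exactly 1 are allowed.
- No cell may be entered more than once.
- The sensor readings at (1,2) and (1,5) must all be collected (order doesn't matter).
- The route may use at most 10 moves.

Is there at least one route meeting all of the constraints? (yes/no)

One route that works: (1,1) → (1,2) → (1,3) → (1,4) → (1,5) → (2,5) → (3,5).

yes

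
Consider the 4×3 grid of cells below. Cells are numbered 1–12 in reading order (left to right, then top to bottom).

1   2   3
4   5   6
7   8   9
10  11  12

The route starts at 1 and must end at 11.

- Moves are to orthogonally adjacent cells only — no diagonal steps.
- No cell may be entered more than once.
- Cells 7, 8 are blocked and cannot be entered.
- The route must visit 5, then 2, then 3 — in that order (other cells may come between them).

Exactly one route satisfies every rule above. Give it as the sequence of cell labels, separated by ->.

1 -> 4 -> 5 -> 2 -> 3 -> 6 -> 9 -> 12 -> 11

The waypoints must appear in the order 5, 2, 3, with no cell reused.
Route from 1: down 1 to 4, right 1 to 5, up 1 to 2, right 1 to 3, down 3 to 12, left 1 to 11 — 8 moves in all.
Check: order respected (5 at step 2, 2 at step 3, 3 at step 4).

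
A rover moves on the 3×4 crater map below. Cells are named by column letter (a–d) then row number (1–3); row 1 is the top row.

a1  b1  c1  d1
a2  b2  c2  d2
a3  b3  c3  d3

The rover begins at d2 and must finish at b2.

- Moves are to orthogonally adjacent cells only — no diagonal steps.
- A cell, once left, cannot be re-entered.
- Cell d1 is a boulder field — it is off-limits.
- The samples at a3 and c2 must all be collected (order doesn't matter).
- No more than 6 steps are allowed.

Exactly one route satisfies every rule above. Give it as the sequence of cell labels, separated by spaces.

Any route must reach a3 and c2 and still end at b2 within 6 moves, so the order of the required stops is forced.
Route from d2: left 1 to c2, down 1 to c3, left 2 to a3, up 1 to a2, right 1 to b2 — 6 moves in all.
Check: all required cells visited; 6 ≤ 6 moves.

d2 c2 c3 b3 a3 a2 b2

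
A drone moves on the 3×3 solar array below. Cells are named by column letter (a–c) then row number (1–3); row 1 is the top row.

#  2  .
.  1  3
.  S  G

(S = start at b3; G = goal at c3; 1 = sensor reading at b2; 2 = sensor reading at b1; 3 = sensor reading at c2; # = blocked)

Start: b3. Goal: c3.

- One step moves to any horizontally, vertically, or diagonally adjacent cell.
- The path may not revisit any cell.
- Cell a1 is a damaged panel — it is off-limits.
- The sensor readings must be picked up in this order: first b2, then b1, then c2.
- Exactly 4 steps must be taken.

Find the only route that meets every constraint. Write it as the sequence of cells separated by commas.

The waypoints must appear in the order b2, b1, c2, with no cell reused.
Route from b3: 2× up (reaching b1), down-right to c2, down to c3 — 4 moves in all.
Check: order respected (1 at step 1, 2 at step 2, 3 at step 3); 4 moves as required.

b3, b2, b1, c2, c3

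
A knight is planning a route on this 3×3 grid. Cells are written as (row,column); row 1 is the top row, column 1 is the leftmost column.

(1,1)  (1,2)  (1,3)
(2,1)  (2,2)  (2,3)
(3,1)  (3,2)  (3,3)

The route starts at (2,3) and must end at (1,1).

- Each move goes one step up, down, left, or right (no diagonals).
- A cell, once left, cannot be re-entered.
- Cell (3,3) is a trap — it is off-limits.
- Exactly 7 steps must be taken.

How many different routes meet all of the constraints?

1

Need simple routes of exactly 7 moves from (2,3) to (1,1) (Manhattan distance 3, so 2 moves are spent on a detour and 2 undoing it).
Enumerating: (2,3) (1,3) (1,2) (2,2) (3,2) (3,1) (2,1) (1,1).
That gives 1 route.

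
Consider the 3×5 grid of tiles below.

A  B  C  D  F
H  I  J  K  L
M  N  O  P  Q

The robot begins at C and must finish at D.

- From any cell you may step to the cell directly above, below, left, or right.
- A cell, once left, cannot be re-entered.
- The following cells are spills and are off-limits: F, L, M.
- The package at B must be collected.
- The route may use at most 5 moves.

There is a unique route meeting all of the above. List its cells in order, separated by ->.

C -> B -> I -> J -> K -> D

The 5-move cap with required stops at B leaves no slack for detours.
Route from C: left 1 to B, down 1 to I, right 2 to K, up 1 to D — 5 moves in all.
Check: all required cells visited; 5 ≤ 5 moves.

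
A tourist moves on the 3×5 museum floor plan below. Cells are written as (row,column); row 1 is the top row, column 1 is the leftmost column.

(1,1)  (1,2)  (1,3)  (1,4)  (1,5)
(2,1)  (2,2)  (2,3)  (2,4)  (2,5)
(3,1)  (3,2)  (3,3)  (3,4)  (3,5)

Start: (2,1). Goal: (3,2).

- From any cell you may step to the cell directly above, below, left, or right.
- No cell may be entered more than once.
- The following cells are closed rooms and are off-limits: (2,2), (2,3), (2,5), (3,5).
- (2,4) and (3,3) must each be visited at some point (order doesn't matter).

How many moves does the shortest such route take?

Any route passes through (2,4) and (3,3) in some order between (2,1) and (3,2). Summing Manhattan distances along each leg and taking the cheapest ordering ((2,1) → (2,4) → (3,3) → (3,2)) gives a lower bound of 3 + 2 + 1 = 6 moves.
That bound ignores the blocked cells. Measuring each leg by the fewest moves that actually steer around them ((2,1)→(2,4): 5; (2,4)→(3,3): 2; (3,3)→(3,2): 1) raises the lower bound to 8.
A route of 8 moves exists: (2,1) → (1,1) → (1,2) → (1,3) → (1,4) → (2,4) → (3,4) → (3,3) → (3,2).
Since 8 matches that lower bound, it is optimal.

8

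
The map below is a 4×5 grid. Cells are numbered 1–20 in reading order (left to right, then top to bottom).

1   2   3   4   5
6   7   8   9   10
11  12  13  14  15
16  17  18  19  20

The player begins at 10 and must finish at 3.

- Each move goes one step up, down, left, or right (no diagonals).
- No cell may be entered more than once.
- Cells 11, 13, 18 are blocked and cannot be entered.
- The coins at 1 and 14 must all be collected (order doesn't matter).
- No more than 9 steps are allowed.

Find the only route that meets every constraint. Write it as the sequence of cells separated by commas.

The budget equals the shortest possible length, so every move has to be on a shortest route through the required cells.
Route from 10: down to 15, left to 14, up to 9, 3× left (reaching 6), up to 1, 2× right (reaching 3) — 9 moves in all.
Check: all required cells visited; 9 ≤ 9 moves.

10, 15, 14, 9, 8, 7, 6, 1, 2, 3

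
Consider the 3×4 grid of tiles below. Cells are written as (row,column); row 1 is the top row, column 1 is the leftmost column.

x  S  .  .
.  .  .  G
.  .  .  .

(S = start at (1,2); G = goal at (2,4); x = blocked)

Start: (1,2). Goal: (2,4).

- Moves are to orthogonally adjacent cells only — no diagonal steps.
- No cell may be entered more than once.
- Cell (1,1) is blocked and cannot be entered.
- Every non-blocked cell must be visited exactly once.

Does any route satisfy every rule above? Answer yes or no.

Colour the cells like a checkerboard: each orthogonal step flips colour, so a Hamiltonian route alternates colours. Here there are 5 cells of one colour and 6 of the other, with start on the opposite colour to the goal — the counts and endpoints can't be arranged into an alternating sequence of length 11, so no Hamiltonian route exists.

no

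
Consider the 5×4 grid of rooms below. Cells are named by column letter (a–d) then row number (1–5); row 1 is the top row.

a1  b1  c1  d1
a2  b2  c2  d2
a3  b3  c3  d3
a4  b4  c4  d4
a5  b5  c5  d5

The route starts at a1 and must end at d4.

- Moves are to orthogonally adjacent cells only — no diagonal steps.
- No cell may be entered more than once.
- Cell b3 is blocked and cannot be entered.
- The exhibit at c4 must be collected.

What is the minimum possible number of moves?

Any route passes through c4 somewhere between a1 and d4. Summing Manhattan distances along the two legs (a1 → c4 → d4) gives a lower bound of 5 + 1 = 6 moves.
A route of 6 moves achieves this: a1 → a2 → a3 → a4 → b4 → c4 → d4.
Since 6 matches the lower bound, it is optimal.

6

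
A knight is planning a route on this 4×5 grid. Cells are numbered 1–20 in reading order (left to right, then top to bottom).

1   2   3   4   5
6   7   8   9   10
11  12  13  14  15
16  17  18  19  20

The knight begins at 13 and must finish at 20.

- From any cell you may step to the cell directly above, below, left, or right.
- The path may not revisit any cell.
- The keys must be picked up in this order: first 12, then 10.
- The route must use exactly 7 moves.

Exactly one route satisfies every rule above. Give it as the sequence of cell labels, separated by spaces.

13 12 7 8 9 10 15 20

The waypoints must appear in the order 12, 10, with no cell reused.
Route from 13: left to 12, up to 7, 3× right (reaching 10), 2× down (reaching 20) — 7 moves in all.
Check: order respected (12 at step 1, 10 at step 5); 7 moves as required.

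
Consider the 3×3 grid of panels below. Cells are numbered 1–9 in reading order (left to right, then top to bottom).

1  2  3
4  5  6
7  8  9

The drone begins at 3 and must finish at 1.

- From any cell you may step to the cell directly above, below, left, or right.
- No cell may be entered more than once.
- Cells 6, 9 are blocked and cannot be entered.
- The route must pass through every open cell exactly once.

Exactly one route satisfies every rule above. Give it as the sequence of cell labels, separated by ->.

3 -> 2 -> 5 -> 8 -> 7 -> 4 -> 1

Need to visit all 7 open cells exactly once, starting at 3 and ending at 1.
Cell 7 has only two open neighbours (4 and 8), so the path must pass straight through it: one of those is the cell it's entered from and the other is where it exits.
Route from 3: left to 2, 2× down (reaching 8), left to 7, 2× up (reaching 1) — 6 moves in all.
Check: all 7 open cells covered.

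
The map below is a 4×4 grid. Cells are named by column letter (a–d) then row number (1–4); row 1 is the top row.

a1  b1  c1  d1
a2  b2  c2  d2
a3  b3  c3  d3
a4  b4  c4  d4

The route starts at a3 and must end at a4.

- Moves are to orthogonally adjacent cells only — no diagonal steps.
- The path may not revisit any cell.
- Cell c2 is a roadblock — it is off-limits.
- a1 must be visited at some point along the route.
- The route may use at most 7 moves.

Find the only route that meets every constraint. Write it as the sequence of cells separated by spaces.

Any route must reach a1 and still end at a4 within 7 moves, so the order of the required stops is forced.
Route from a3: 2× up (reaching a1), right to b1, 3× down (reaching b4), left to a4 — 7 moves in all.
Check: all required cells visited; 7 ≤ 7 moves.

a3 a2 a1 b1 b2 b3 b4 a4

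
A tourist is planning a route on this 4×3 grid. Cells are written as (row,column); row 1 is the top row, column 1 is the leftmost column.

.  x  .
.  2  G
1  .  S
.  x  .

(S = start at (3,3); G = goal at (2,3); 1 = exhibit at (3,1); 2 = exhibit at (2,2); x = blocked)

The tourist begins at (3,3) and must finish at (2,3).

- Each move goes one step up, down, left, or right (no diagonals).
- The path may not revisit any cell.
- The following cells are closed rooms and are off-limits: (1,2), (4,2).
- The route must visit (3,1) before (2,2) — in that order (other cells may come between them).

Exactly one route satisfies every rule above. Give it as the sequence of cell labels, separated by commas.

(3,3), (3,2), (3,1), (2,1), (2,2), (2,3)

The waypoints must appear in the order (3,1), (2,2), with no cell reused.
Route from (3,3): 2× left (reaching (3,1)), up to (2,1), 2× right (reaching (2,3)) — 5 moves in all.
Check: order respected (1 at step 2, 2 at step 4).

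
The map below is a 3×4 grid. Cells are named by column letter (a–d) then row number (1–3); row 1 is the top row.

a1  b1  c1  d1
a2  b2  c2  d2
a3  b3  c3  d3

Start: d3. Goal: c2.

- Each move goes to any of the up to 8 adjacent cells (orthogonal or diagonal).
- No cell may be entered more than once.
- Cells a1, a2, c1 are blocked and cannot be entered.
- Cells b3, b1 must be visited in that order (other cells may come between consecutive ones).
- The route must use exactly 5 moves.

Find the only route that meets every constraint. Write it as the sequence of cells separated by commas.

d3, c3, b3, b2, b1, c2

The waypoints must appear in the order b3, b1, with no cell reused.
Route from d3: 2× left (reaching b3), 2× up (reaching b1), down-right to c2 — 5 moves in all.
Check: order respected (b3 at step 2, b1 at step 4); 5 moves as required.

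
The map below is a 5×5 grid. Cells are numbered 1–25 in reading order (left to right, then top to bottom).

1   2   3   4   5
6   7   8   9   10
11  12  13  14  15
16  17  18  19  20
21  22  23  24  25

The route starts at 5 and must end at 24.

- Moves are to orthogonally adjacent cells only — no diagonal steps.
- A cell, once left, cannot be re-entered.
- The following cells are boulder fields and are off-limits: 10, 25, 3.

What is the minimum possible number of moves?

The Manhattan distance from 5 to 24 is |1−5| + |5−4| = 5, so at least 5 moves are needed.
A route of 5 moves achieves this: 5 → 4 → 9 → 14 → 19 → 24.
Since 5 matches the lower bound, it is optimal.

5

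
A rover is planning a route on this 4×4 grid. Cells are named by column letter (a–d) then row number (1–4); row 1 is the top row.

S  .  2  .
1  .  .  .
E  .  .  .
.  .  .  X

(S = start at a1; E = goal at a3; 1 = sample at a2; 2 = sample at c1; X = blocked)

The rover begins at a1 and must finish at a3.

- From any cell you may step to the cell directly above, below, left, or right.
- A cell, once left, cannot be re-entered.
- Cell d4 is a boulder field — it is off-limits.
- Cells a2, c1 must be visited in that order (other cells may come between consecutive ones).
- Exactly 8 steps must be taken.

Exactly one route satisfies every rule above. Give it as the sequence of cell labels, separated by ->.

The waypoints must appear in the order a2, c1, with no cell reused.
Route from a1: down to a2, right to b2, up to b1, right to c1, 2× down (reaching c3), 2× left (reaching a3) — 8 moves in all.
Check: order respected (1 at step 1, 2 at step 4); 8 moves as required.

a1 -> a2 -> b2 -> b1 -> c1 -> c2 -> c3 -> b3 -> a3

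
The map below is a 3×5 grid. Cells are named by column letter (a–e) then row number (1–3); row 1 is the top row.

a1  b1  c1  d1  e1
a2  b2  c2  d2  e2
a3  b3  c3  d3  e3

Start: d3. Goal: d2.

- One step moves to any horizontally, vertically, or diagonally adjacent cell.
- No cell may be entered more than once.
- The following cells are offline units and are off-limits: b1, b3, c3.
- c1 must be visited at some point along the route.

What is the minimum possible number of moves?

3

Any route passes through c1 somewhere between d3 and d2. Summing Chebyshev distances along the two legs (d3 → c1 → d2) gives a lower bound of 2 + 1 = 3 moves.
A route of 3 moves achieves this: d3 → c2 → c1 → d2.
Since 3 matches the lower bound, it is optimal.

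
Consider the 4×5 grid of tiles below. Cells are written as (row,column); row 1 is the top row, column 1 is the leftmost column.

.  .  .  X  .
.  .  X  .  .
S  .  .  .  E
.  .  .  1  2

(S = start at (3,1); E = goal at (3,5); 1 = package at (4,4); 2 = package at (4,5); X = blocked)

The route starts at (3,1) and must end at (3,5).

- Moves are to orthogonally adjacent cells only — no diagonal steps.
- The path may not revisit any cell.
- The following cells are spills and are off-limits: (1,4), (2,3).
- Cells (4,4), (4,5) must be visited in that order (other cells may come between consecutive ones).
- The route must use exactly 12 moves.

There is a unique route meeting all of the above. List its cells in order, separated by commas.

The waypoints must appear in the order (4,4), (4,5), with no cell reused.
Route from (3,1): 2× up (reaching (1,1)), right to (1,2), 3× down (reaching (4,2)), right to (4,3), up to (3,3), right to (3,4), down to (4,4), right to (4,5), up to (3,5) — 12 moves in all.
Check: order respected (1 at step 10, 2 at step 11); 12 moves as required.

(3,1), (2,1), (1,1), (1,2), (2,2), (3,2), (4,2), (4,3), (3,3), (3,4), (4,4), (4,5), (3,5)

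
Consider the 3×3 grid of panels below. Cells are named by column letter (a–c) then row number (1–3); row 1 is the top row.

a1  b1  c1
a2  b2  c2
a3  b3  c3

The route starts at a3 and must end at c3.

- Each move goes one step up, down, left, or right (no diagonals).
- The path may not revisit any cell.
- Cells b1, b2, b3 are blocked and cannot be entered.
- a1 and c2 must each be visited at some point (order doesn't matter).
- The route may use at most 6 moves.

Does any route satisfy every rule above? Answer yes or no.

no

The blocked cells wall c2 off from a3 completely — no sequence of moves reaches it at all, so no route can satisfy the rules.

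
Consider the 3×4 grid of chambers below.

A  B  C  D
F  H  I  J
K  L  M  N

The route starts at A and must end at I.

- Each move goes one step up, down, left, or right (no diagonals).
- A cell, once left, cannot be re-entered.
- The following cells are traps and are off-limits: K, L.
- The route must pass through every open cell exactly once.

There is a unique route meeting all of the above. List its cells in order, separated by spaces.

A F H B C D J N M I

Need to visit all 10 open cells exactly once, starting at A and ending at I.
Route from A: down to F, right to H, up to B, 2× right (reaching D), 2× down (reaching N), left to M, up to I — 9 moves in all.
Check: all 10 open cells covered.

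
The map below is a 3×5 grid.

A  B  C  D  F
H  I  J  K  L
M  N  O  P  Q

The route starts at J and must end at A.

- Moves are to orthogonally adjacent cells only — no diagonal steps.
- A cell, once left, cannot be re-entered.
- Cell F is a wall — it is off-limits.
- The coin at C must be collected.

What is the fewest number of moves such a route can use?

3

Any route passes through C somewhere between J and A. Summing Manhattan distances along the two legs (J → C → A) gives a lower bound of 1 + 2 = 3 moves.
A route of 3 moves achieves this: J → C → B → A.
Since 3 matches the lower bound, it is optimal.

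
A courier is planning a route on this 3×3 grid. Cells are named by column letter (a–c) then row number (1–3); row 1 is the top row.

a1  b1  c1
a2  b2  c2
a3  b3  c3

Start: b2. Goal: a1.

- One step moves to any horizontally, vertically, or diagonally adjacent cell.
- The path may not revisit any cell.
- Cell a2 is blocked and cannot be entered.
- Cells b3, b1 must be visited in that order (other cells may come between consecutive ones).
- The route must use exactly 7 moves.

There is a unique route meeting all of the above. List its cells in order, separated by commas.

The waypoints must appear in the order b3, b1, with no cell reused.
Route from b2: down-left 1 to a3, right 2 to c3, up 2 to c1, left 2 to a1 — 7 moves in all.
Check: order respected (b3 at step 2, b1 at step 6); 7 moves as required.

b2, a3, b3, c3, c2, c1, b1, a1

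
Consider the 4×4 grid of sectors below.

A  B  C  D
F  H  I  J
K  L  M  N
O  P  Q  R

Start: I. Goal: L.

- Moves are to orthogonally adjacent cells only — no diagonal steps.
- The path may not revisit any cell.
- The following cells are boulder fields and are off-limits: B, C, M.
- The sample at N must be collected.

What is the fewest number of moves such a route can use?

6

Any route passes through N somewhere between I and L. Summing Manhattan distances along the two legs (I → N → L) gives a lower bound of 2 + 2 = 4 moves.
That bound ignores the blocked cells. Measuring each leg by the fewest moves that actually steer around them (I→N: 2; N→L: 4) raises the lower bound to 6.
A route of 6 moves exists: I → J → N → R → Q → P → L.
Since 6 matches that lower bound, it is optimal.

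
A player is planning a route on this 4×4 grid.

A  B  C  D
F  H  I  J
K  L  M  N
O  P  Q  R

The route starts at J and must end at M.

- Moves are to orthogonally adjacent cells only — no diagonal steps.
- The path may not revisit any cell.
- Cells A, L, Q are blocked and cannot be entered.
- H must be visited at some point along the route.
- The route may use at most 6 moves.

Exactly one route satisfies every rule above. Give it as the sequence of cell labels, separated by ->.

Any route must reach H and still end at M within 6 moves, so the order of the required stops is forced.
Route from J: up 1 to D, left 2 to B, down 1 to H, right 1 to I, down 1 to M — 6 moves in all.
Check: all required cells visited; 6 ≤ 6 moves.

J -> D -> C -> B -> H -> I -> M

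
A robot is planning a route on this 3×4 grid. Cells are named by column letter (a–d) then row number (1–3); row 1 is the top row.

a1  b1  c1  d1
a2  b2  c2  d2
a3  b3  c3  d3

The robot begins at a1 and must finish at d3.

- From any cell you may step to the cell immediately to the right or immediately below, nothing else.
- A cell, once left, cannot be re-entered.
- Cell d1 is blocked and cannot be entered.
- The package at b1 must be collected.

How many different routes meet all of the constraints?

A right/down-only route from a1 to d3 makes exactly 2 down-moves and 3 right-moves in some order.
With no other constraints that would be C(5,2) = 10 routes.
Split at b1 and multiply the segment counts (each segment already excludes blocked cells): a1→b1: 1; b1→d3: 5; product = 5.
That gives 5 routes.

5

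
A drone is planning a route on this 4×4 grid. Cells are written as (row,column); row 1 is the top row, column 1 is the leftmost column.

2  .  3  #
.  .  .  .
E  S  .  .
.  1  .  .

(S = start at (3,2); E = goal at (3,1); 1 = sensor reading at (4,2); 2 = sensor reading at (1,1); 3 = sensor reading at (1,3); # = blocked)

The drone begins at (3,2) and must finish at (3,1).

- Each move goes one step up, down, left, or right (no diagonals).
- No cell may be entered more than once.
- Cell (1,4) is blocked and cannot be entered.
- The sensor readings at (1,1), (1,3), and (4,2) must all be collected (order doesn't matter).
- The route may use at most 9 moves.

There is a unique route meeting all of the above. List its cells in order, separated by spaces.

(3,2) (4,2) (4,3) (3,3) (2,3) (1,3) (1,2) (1,1) (2,1) (3,1)

The 9-move cap with required stops at (1,1), (1,3), (4,2) leaves no slack for detours.
Route from (3,2): down to (4,2), right to (4,3), 3× up (reaching (1,3)), 2× left (reaching (1,1)), 2× down (reaching (3,1)) — 9 moves in all.
Check: all required cells visited; 9 ≤ 9 moves.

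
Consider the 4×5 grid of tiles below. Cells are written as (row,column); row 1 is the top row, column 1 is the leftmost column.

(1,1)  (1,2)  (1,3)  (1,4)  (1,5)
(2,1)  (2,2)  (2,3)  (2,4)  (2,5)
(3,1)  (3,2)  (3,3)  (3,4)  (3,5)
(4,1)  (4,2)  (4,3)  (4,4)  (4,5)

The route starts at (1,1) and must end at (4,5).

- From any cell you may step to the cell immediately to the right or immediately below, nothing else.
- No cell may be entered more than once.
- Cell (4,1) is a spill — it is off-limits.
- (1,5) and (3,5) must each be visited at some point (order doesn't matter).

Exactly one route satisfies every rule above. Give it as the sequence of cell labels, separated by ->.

Moves only go right or down, so the column and row indices never decrease.
Route from (1,1): right 4 to (1,5), down 3 to (4,5) — 7 moves in all.
Check: all required cells visited.

(1,1) -> (1,2) -> (1,3) -> (1,4) -> (1,5) -> (2,5) -> (3,5) -> (4,5)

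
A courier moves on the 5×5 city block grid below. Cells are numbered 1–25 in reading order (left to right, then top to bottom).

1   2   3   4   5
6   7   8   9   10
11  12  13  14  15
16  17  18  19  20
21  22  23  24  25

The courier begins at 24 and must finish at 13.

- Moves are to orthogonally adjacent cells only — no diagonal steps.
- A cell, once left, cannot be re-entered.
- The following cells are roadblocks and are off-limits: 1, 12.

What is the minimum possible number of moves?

The Manhattan distance from 24 to 13 is |5−3| + |4−3| = 3, so at least 3 moves are needed.
A route of 3 moves achieves this: 24 → 19 → 14 → 13.
Since 3 matches the lower bound, it is optimal.

3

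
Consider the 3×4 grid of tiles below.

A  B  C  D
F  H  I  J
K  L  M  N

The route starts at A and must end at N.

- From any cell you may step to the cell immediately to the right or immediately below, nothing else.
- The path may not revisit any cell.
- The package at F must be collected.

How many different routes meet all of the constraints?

A right/down-only route from A to N makes exactly 2 down-moves and 3 right-moves in some order.
With no other constraints that would be C(5,2) = 10 routes.
Split at F and multiply the segment counts: A→F: 1; F→N: 4; product = 4.
That gives 4 routes.

4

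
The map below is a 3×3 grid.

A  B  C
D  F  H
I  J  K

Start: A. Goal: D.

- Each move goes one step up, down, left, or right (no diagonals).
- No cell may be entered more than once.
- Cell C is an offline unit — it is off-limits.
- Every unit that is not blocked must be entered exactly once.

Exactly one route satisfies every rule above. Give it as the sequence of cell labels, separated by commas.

Need to visit all 8 open cells exactly once, starting at A and ending at D.
Cell B has only two open neighbours (F and A), so the path must pass straight through it: one of those is the cell it's entered from and the other is where it exits.
Route from A: right to B, down to F, right to H, down to K, 2× left (reaching I), up to D — 7 moves in all.
Check: all 8 open cells covered.

A, B, F, H, K, J, I, D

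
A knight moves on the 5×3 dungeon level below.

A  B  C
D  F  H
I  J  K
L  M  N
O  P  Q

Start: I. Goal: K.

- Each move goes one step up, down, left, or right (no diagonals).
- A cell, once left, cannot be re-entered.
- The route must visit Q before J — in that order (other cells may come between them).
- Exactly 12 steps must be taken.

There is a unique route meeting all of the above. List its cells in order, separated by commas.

I, L, O, P, Q, N, M, J, F, B, C, H, K

The waypoints must appear in the order Q, J, with no cell reused.
Route from I: down 2 to O, right 2 to Q, up 1 to N, left 1 to M, up 3 to B, right 1 to C, down 2 to K — 12 moves in all.
Check: order respected (Q at step 4, J at step 7); 12 moves as required.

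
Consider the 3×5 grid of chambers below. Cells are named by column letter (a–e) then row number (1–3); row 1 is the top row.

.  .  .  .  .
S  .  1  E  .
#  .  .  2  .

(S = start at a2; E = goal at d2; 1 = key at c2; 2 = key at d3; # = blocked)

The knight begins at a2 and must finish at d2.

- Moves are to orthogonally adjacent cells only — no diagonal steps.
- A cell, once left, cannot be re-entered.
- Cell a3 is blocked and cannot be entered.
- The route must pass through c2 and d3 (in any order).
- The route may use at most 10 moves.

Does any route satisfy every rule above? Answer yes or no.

One route that works: a2 → b2 → c2 → c3 → d3 → d2.

yes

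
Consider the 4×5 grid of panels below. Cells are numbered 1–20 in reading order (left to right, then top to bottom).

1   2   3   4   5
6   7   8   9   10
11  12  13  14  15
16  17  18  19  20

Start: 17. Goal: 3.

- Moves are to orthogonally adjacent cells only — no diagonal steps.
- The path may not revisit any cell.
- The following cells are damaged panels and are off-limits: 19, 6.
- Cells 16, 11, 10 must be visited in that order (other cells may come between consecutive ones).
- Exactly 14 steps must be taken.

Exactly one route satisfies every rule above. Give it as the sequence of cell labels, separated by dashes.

17 - 16 - 11 - 12 - 13 - 14 - 15 - 10 - 5 - 4 - 9 - 8 - 7 - 2 - 3

The waypoints must appear in the order 16, 11, 10, with no cell reused.
Route from 17: left 1 to 16, up 1 to 11, right 4 to 15, up 2 to 5, left 1 to 4, down 1 to 9, left 2 to 7, up 1 to 2, right 1 to 3 — 14 moves in all.
Check: order respected (16 at step 1, 11 at step 2, 10 at step 7); 14 moves as required.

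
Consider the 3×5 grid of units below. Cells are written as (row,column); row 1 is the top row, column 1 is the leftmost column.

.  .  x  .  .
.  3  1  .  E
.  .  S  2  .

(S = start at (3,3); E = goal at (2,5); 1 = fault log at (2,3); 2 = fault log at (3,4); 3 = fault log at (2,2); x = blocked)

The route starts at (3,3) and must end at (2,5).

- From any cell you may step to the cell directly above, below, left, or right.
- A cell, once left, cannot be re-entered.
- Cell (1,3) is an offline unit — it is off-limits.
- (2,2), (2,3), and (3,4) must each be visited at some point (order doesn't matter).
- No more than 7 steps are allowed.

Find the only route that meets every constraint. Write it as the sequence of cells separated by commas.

The 7-move cap with required stops at (2,2), (2,3), (3,4) leaves no slack for detours.
Route from (3,3): left 1 to (3,2), up 1 to (2,2), right 2 to (2,4), down 1 to (3,4), right 1 to (3,5), up 1 to (2,5) — 7 moves in all.
Check: all required cells visited; 7 ≤ 7 moves.

(3,3), (3,2), (2,2), (2,3), (2,4), (3,4), (3,5), (2,5)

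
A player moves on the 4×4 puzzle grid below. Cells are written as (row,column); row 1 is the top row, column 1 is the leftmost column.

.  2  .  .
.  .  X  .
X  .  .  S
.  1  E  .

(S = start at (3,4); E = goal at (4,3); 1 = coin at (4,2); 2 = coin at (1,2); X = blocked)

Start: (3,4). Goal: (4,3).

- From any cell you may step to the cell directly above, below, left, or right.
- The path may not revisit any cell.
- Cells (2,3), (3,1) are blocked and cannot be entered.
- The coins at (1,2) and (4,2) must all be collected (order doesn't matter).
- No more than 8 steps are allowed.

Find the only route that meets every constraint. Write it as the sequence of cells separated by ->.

The budget equals the shortest possible length, so every move has to be on a shortest route through the required cells.
Route from (3,4): 2× up (reaching (1,4)), 2× left (reaching (1,2)), 3× down (reaching (4,2)), right to (4,3) — 8 moves in all.
Check: all required cells visited; 8 ≤ 8 moves.

(3,4) -> (2,4) -> (1,4) -> (1,3) -> (1,2) -> (2,2) -> (3,2) -> (4,2) -> (4,3)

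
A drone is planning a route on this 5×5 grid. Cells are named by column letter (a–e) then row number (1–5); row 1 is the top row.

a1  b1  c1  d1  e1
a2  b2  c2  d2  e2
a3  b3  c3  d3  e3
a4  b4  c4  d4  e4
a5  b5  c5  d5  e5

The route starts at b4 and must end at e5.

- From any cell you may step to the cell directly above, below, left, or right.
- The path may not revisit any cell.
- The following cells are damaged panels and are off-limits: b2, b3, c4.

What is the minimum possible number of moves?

The Manhattan distance from b4 to e5 is |4−5| + |2−5| = 4, so at least 4 moves are needed.
A route of 4 moves achieves this: b4 → b5 → c5 → d5 → e5.
Since 4 matches the lower bound, it is optimal.

4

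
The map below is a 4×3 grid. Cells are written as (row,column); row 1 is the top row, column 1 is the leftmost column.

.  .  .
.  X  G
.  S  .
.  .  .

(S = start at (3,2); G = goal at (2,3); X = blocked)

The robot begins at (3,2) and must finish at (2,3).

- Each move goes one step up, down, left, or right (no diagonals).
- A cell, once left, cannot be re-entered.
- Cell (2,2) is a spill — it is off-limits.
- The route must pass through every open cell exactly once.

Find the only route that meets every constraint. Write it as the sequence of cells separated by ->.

Need to visit all 11 open cells exactly once, starting at (3,2) and ending at (2,3).
Cell (1,1) has only two open neighbours ((2,1) and (1,2)), so the path must pass straight through it: one of those is the cell it's entered from and the other is where it exits.
Route from (3,2): right to (3,3), down to (4,3), 2× left (reaching (4,1)), 3× up (reaching (1,1)), 2× right (reaching (1,3)), down to (2,3) — 10 moves in all.
Check: all 11 open cells covered.

(3,2) -> (3,3) -> (4,3) -> (4,2) -> (4,1) -> (3,1) -> (2,1) -> (1,1) -> (1,2) -> (1,3) -> (2,3)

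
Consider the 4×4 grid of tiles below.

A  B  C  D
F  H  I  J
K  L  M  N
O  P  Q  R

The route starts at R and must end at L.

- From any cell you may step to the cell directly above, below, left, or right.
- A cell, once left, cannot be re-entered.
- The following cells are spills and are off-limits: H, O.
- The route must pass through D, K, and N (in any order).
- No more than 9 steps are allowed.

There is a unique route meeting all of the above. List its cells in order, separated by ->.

Any route must reach D, K, and N and still end at L within 9 moves, so the order of the required stops is forced.
Route from R: up 3 to D, left 3 to A, down 2 to K, right 1 to L — 9 moves in all.
Check: all required cells visited; 9 ≤ 9 moves.

R -> N -> J -> D -> C -> B -> A -> F -> K -> L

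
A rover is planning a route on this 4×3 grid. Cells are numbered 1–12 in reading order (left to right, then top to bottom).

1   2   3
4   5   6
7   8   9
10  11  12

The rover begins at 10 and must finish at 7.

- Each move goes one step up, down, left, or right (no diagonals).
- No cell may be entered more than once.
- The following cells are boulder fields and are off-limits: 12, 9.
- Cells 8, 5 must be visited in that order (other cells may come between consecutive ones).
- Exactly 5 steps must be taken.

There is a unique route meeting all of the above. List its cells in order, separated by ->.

The waypoints must appear in the order 8, 5, with no cell reused.
Route from 10: right 1 to 11, up 2 to 5, left 1 to 4, down 1 to 7 — 5 moves in all.
Check: order respected (8 at step 2, 5 at step 3); 5 moves as required.

10 -> 11 -> 8 -> 5 -> 4 -> 7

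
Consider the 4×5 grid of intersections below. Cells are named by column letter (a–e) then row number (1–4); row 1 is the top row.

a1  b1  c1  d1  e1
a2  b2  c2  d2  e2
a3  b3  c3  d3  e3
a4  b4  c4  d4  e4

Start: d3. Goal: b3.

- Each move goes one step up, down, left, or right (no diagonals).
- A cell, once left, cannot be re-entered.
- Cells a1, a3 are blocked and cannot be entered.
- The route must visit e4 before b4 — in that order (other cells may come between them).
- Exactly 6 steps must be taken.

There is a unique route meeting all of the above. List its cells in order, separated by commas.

The waypoints must appear in the order e4, b4, with no cell reused.
Route from d3: right to e3, down to e4, 3× left (reaching b4), up to b3 — 6 moves in all.
Check: order respected (e4 at step 2, b4 at step 5); 6 moves as required.

d3, e3, e4, d4, c4, b4, b3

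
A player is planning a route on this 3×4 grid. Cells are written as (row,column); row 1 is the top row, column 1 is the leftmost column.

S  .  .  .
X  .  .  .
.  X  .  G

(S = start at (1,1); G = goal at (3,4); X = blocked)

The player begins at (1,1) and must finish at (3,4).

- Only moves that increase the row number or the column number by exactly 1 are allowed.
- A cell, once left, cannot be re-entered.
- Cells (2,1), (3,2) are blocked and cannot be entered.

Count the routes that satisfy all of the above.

5

A right/down-only route from (1,1) to (3,4) makes exactly 2 down-moves and 3 right-moves in some order.
With no other constraints that would be C(5,2) = 10 routes.
Subtract routes through each blocked cell (inclusion–exclusion for overlaps): − through (2,1): 4 − through (3,2): 3 + through (2,1)&(3,2): 2 → 5.
That gives 5 routes.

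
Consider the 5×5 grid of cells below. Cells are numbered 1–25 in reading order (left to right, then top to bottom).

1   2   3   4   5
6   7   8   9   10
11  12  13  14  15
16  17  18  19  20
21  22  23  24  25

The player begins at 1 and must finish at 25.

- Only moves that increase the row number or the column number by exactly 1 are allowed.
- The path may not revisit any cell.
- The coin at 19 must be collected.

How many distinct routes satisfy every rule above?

40

A right/down-only route from 1 to 25 makes exactly 4 down-moves and 4 right-moves in some order.
With no other constraints that would be C(8,4) = 70 routes.
Split at 19 and multiply the segment counts: 1→19: 20; 19→25: 2; product = 40.
That gives 40 routes.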